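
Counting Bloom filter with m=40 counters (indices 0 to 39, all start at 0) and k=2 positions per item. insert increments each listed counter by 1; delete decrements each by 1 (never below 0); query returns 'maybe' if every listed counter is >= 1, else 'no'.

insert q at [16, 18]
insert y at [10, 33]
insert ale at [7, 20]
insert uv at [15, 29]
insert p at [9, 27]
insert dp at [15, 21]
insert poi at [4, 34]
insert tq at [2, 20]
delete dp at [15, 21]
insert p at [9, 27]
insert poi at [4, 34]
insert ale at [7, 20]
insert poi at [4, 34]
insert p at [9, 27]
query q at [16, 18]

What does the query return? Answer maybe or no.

Step 1: insert q at [16, 18] -> counters=[0,0,0,0,0,0,0,0,0,0,0,0,0,0,0,0,1,0,1,0,0,0,0,0,0,0,0,0,0,0,0,0,0,0,0,0,0,0,0,0]
Step 2: insert y at [10, 33] -> counters=[0,0,0,0,0,0,0,0,0,0,1,0,0,0,0,0,1,0,1,0,0,0,0,0,0,0,0,0,0,0,0,0,0,1,0,0,0,0,0,0]
Step 3: insert ale at [7, 20] -> counters=[0,0,0,0,0,0,0,1,0,0,1,0,0,0,0,0,1,0,1,0,1,0,0,0,0,0,0,0,0,0,0,0,0,1,0,0,0,0,0,0]
Step 4: insert uv at [15, 29] -> counters=[0,0,0,0,0,0,0,1,0,0,1,0,0,0,0,1,1,0,1,0,1,0,0,0,0,0,0,0,0,1,0,0,0,1,0,0,0,0,0,0]
Step 5: insert p at [9, 27] -> counters=[0,0,0,0,0,0,0,1,0,1,1,0,0,0,0,1,1,0,1,0,1,0,0,0,0,0,0,1,0,1,0,0,0,1,0,0,0,0,0,0]
Step 6: insert dp at [15, 21] -> counters=[0,0,0,0,0,0,0,1,0,1,1,0,0,0,0,2,1,0,1,0,1,1,0,0,0,0,0,1,0,1,0,0,0,1,0,0,0,0,0,0]
Step 7: insert poi at [4, 34] -> counters=[0,0,0,0,1,0,0,1,0,1,1,0,0,0,0,2,1,0,1,0,1,1,0,0,0,0,0,1,0,1,0,0,0,1,1,0,0,0,0,0]
Step 8: insert tq at [2, 20] -> counters=[0,0,1,0,1,0,0,1,0,1,1,0,0,0,0,2,1,0,1,0,2,1,0,0,0,0,0,1,0,1,0,0,0,1,1,0,0,0,0,0]
Step 9: delete dp at [15, 21] -> counters=[0,0,1,0,1,0,0,1,0,1,1,0,0,0,0,1,1,0,1,0,2,0,0,0,0,0,0,1,0,1,0,0,0,1,1,0,0,0,0,0]
Step 10: insert p at [9, 27] -> counters=[0,0,1,0,1,0,0,1,0,2,1,0,0,0,0,1,1,0,1,0,2,0,0,0,0,0,0,2,0,1,0,0,0,1,1,0,0,0,0,0]
Step 11: insert poi at [4, 34] -> counters=[0,0,1,0,2,0,0,1,0,2,1,0,0,0,0,1,1,0,1,0,2,0,0,0,0,0,0,2,0,1,0,0,0,1,2,0,0,0,0,0]
Step 12: insert ale at [7, 20] -> counters=[0,0,1,0,2,0,0,2,0,2,1,0,0,0,0,1,1,0,1,0,3,0,0,0,0,0,0,2,0,1,0,0,0,1,2,0,0,0,0,0]
Step 13: insert poi at [4, 34] -> counters=[0,0,1,0,3,0,0,2,0,2,1,0,0,0,0,1,1,0,1,0,3,0,0,0,0,0,0,2,0,1,0,0,0,1,3,0,0,0,0,0]
Step 14: insert p at [9, 27] -> counters=[0,0,1,0,3,0,0,2,0,3,1,0,0,0,0,1,1,0,1,0,3,0,0,0,0,0,0,3,0,1,0,0,0,1,3,0,0,0,0,0]
Query q: check counters[16]=1 counters[18]=1 -> maybe

Answer: maybe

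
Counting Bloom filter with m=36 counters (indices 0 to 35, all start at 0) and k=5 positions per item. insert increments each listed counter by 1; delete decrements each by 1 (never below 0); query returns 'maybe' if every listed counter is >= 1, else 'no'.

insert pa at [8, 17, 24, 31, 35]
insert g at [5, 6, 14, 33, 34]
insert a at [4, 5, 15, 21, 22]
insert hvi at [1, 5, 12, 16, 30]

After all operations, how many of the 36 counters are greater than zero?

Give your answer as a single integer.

Step 1: insert pa at [8, 17, 24, 31, 35] -> counters=[0,0,0,0,0,0,0,0,1,0,0,0,0,0,0,0,0,1,0,0,0,0,0,0,1,0,0,0,0,0,0,1,0,0,0,1]
Step 2: insert g at [5, 6, 14, 33, 34] -> counters=[0,0,0,0,0,1,1,0,1,0,0,0,0,0,1,0,0,1,0,0,0,0,0,0,1,0,0,0,0,0,0,1,0,1,1,1]
Step 3: insert a at [4, 5, 15, 21, 22] -> counters=[0,0,0,0,1,2,1,0,1,0,0,0,0,0,1,1,0,1,0,0,0,1,1,0,1,0,0,0,0,0,0,1,0,1,1,1]
Step 4: insert hvi at [1, 5, 12, 16, 30] -> counters=[0,1,0,0,1,3,1,0,1,0,0,0,1,0,1,1,1,1,0,0,0,1,1,0,1,0,0,0,0,0,1,1,0,1,1,1]
Final counters=[0,1,0,0,1,3,1,0,1,0,0,0,1,0,1,1,1,1,0,0,0,1,1,0,1,0,0,0,0,0,1,1,0,1,1,1] -> 18 nonzero

Answer: 18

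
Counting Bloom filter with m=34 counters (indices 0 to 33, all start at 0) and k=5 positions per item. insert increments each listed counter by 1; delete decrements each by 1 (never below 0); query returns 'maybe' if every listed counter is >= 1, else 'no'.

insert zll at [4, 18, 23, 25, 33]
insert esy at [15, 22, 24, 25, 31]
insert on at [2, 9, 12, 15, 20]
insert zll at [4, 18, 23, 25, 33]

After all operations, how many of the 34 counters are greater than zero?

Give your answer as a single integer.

Answer: 13

Derivation:
Step 1: insert zll at [4, 18, 23, 25, 33] -> counters=[0,0,0,0,1,0,0,0,0,0,0,0,0,0,0,0,0,0,1,0,0,0,0,1,0,1,0,0,0,0,0,0,0,1]
Step 2: insert esy at [15, 22, 24, 25, 31] -> counters=[0,0,0,0,1,0,0,0,0,0,0,0,0,0,0,1,0,0,1,0,0,0,1,1,1,2,0,0,0,0,0,1,0,1]
Step 3: insert on at [2, 9, 12, 15, 20] -> counters=[0,0,1,0,1,0,0,0,0,1,0,0,1,0,0,2,0,0,1,0,1,0,1,1,1,2,0,0,0,0,0,1,0,1]
Step 4: insert zll at [4, 18, 23, 25, 33] -> counters=[0,0,1,0,2,0,0,0,0,1,0,0,1,0,0,2,0,0,2,0,1,0,1,2,1,3,0,0,0,0,0,1,0,2]
Final counters=[0,0,1,0,2,0,0,0,0,1,0,0,1,0,0,2,0,0,2,0,1,0,1,2,1,3,0,0,0,0,0,1,0,2] -> 13 nonzero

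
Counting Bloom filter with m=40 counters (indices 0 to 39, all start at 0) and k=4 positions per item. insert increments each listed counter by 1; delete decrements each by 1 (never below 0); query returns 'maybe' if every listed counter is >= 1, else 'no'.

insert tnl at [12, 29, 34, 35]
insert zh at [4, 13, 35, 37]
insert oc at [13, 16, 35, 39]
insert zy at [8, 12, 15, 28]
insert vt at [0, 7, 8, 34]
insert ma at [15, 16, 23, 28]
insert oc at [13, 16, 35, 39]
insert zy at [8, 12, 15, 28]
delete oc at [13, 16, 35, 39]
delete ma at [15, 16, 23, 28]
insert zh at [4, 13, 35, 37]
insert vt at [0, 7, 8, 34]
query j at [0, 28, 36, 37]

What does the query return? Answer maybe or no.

Step 1: insert tnl at [12, 29, 34, 35] -> counters=[0,0,0,0,0,0,0,0,0,0,0,0,1,0,0,0,0,0,0,0,0,0,0,0,0,0,0,0,0,1,0,0,0,0,1,1,0,0,0,0]
Step 2: insert zh at [4, 13, 35, 37] -> counters=[0,0,0,0,1,0,0,0,0,0,0,0,1,1,0,0,0,0,0,0,0,0,0,0,0,0,0,0,0,1,0,0,0,0,1,2,0,1,0,0]
Step 3: insert oc at [13, 16, 35, 39] -> counters=[0,0,0,0,1,0,0,0,0,0,0,0,1,2,0,0,1,0,0,0,0,0,0,0,0,0,0,0,0,1,0,0,0,0,1,3,0,1,0,1]
Step 4: insert zy at [8, 12, 15, 28] -> counters=[0,0,0,0,1,0,0,0,1,0,0,0,2,2,0,1,1,0,0,0,0,0,0,0,0,0,0,0,1,1,0,0,0,0,1,3,0,1,0,1]
Step 5: insert vt at [0, 7, 8, 34] -> counters=[1,0,0,0,1,0,0,1,2,0,0,0,2,2,0,1,1,0,0,0,0,0,0,0,0,0,0,0,1,1,0,0,0,0,2,3,0,1,0,1]
Step 6: insert ma at [15, 16, 23, 28] -> counters=[1,0,0,0,1,0,0,1,2,0,0,0,2,2,0,2,2,0,0,0,0,0,0,1,0,0,0,0,2,1,0,0,0,0,2,3,0,1,0,1]
Step 7: insert oc at [13, 16, 35, 39] -> counters=[1,0,0,0,1,0,0,1,2,0,0,0,2,3,0,2,3,0,0,0,0,0,0,1,0,0,0,0,2,1,0,0,0,0,2,4,0,1,0,2]
Step 8: insert zy at [8, 12, 15, 28] -> counters=[1,0,0,0,1,0,0,1,3,0,0,0,3,3,0,3,3,0,0,0,0,0,0,1,0,0,0,0,3,1,0,0,0,0,2,4,0,1,0,2]
Step 9: delete oc at [13, 16, 35, 39] -> counters=[1,0,0,0,1,0,0,1,3,0,0,0,3,2,0,3,2,0,0,0,0,0,0,1,0,0,0,0,3,1,0,0,0,0,2,3,0,1,0,1]
Step 10: delete ma at [15, 16, 23, 28] -> counters=[1,0,0,0,1,0,0,1,3,0,0,0,3,2,0,2,1,0,0,0,0,0,0,0,0,0,0,0,2,1,0,0,0,0,2,3,0,1,0,1]
Step 11: insert zh at [4, 13, 35, 37] -> counters=[1,0,0,0,2,0,0,1,3,0,0,0,3,3,0,2,1,0,0,0,0,0,0,0,0,0,0,0,2,1,0,0,0,0,2,4,0,2,0,1]
Step 12: insert vt at [0, 7, 8, 34] -> counters=[2,0,0,0,2,0,0,2,4,0,0,0,3,3,0,2,1,0,0,0,0,0,0,0,0,0,0,0,2,1,0,0,0,0,3,4,0,2,0,1]
Query j: check counters[0]=2 counters[28]=2 counters[36]=0 counters[37]=2 -> no

Answer: no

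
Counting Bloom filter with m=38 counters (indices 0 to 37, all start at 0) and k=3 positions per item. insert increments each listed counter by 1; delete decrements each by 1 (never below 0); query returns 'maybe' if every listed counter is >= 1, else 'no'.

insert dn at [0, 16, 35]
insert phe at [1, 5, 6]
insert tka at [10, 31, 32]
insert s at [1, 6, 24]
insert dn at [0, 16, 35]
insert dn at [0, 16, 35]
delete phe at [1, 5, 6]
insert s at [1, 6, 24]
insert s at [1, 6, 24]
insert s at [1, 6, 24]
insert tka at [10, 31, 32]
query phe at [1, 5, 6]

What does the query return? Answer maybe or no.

Answer: no

Derivation:
Step 1: insert dn at [0, 16, 35] -> counters=[1,0,0,0,0,0,0,0,0,0,0,0,0,0,0,0,1,0,0,0,0,0,0,0,0,0,0,0,0,0,0,0,0,0,0,1,0,0]
Step 2: insert phe at [1, 5, 6] -> counters=[1,1,0,0,0,1,1,0,0,0,0,0,0,0,0,0,1,0,0,0,0,0,0,0,0,0,0,0,0,0,0,0,0,0,0,1,0,0]
Step 3: insert tka at [10, 31, 32] -> counters=[1,1,0,0,0,1,1,0,0,0,1,0,0,0,0,0,1,0,0,0,0,0,0,0,0,0,0,0,0,0,0,1,1,0,0,1,0,0]
Step 4: insert s at [1, 6, 24] -> counters=[1,2,0,0,0,1,2,0,0,0,1,0,0,0,0,0,1,0,0,0,0,0,0,0,1,0,0,0,0,0,0,1,1,0,0,1,0,0]
Step 5: insert dn at [0, 16, 35] -> counters=[2,2,0,0,0,1,2,0,0,0,1,0,0,0,0,0,2,0,0,0,0,0,0,0,1,0,0,0,0,0,0,1,1,0,0,2,0,0]
Step 6: insert dn at [0, 16, 35] -> counters=[3,2,0,0,0,1,2,0,0,0,1,0,0,0,0,0,3,0,0,0,0,0,0,0,1,0,0,0,0,0,0,1,1,0,0,3,0,0]
Step 7: delete phe at [1, 5, 6] -> counters=[3,1,0,0,0,0,1,0,0,0,1,0,0,0,0,0,3,0,0,0,0,0,0,0,1,0,0,0,0,0,0,1,1,0,0,3,0,0]
Step 8: insert s at [1, 6, 24] -> counters=[3,2,0,0,0,0,2,0,0,0,1,0,0,0,0,0,3,0,0,0,0,0,0,0,2,0,0,0,0,0,0,1,1,0,0,3,0,0]
Step 9: insert s at [1, 6, 24] -> counters=[3,3,0,0,0,0,3,0,0,0,1,0,0,0,0,0,3,0,0,0,0,0,0,0,3,0,0,0,0,0,0,1,1,0,0,3,0,0]
Step 10: insert s at [1, 6, 24] -> counters=[3,4,0,0,0,0,4,0,0,0,1,0,0,0,0,0,3,0,0,0,0,0,0,0,4,0,0,0,0,0,0,1,1,0,0,3,0,0]
Step 11: insert tka at [10, 31, 32] -> counters=[3,4,0,0,0,0,4,0,0,0,2,0,0,0,0,0,3,0,0,0,0,0,0,0,4,0,0,0,0,0,0,2,2,0,0,3,0,0]
Query phe: check counters[1]=4 counters[5]=0 counters[6]=4 -> no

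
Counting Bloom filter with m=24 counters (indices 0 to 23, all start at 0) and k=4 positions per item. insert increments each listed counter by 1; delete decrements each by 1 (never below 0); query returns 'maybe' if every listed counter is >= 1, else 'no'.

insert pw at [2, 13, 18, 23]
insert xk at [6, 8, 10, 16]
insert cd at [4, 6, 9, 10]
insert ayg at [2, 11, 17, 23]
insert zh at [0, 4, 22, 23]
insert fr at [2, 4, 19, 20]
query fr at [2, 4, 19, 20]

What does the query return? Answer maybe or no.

Answer: maybe

Derivation:
Step 1: insert pw at [2, 13, 18, 23] -> counters=[0,0,1,0,0,0,0,0,0,0,0,0,0,1,0,0,0,0,1,0,0,0,0,1]
Step 2: insert xk at [6, 8, 10, 16] -> counters=[0,0,1,0,0,0,1,0,1,0,1,0,0,1,0,0,1,0,1,0,0,0,0,1]
Step 3: insert cd at [4, 6, 9, 10] -> counters=[0,0,1,0,1,0,2,0,1,1,2,0,0,1,0,0,1,0,1,0,0,0,0,1]
Step 4: insert ayg at [2, 11, 17, 23] -> counters=[0,0,2,0,1,0,2,0,1,1,2,1,0,1,0,0,1,1,1,0,0,0,0,2]
Step 5: insert zh at [0, 4, 22, 23] -> counters=[1,0,2,0,2,0,2,0,1,1,2,1,0,1,0,0,1,1,1,0,0,0,1,3]
Step 6: insert fr at [2, 4, 19, 20] -> counters=[1,0,3,0,3,0,2,0,1,1,2,1,0,1,0,0,1,1,1,1,1,0,1,3]
Query fr: check counters[2]=3 counters[4]=3 counters[19]=1 counters[20]=1 -> maybe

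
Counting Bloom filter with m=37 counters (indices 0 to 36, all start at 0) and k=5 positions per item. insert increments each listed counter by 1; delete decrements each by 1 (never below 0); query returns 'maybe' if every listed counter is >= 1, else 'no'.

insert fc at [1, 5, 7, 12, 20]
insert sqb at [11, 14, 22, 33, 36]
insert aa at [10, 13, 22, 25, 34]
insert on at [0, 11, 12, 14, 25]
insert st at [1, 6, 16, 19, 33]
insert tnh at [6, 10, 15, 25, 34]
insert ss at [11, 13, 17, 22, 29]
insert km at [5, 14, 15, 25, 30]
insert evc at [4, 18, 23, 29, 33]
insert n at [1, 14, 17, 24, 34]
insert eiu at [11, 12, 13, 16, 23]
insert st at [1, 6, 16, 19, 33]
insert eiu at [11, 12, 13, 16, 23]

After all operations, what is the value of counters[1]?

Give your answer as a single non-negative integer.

Step 1: insert fc at [1, 5, 7, 12, 20] -> counters=[0,1,0,0,0,1,0,1,0,0,0,0,1,0,0,0,0,0,0,0,1,0,0,0,0,0,0,0,0,0,0,0,0,0,0,0,0]
Step 2: insert sqb at [11, 14, 22, 33, 36] -> counters=[0,1,0,0,0,1,0,1,0,0,0,1,1,0,1,0,0,0,0,0,1,0,1,0,0,0,0,0,0,0,0,0,0,1,0,0,1]
Step 3: insert aa at [10, 13, 22, 25, 34] -> counters=[0,1,0,0,0,1,0,1,0,0,1,1,1,1,1,0,0,0,0,0,1,0,2,0,0,1,0,0,0,0,0,0,0,1,1,0,1]
Step 4: insert on at [0, 11, 12, 14, 25] -> counters=[1,1,0,0,0,1,0,1,0,0,1,2,2,1,2,0,0,0,0,0,1,0,2,0,0,2,0,0,0,0,0,0,0,1,1,0,1]
Step 5: insert st at [1, 6, 16, 19, 33] -> counters=[1,2,0,0,0,1,1,1,0,0,1,2,2,1,2,0,1,0,0,1,1,0,2,0,0,2,0,0,0,0,0,0,0,2,1,0,1]
Step 6: insert tnh at [6, 10, 15, 25, 34] -> counters=[1,2,0,0,0,1,2,1,0,0,2,2,2,1,2,1,1,0,0,1,1,0,2,0,0,3,0,0,0,0,0,0,0,2,2,0,1]
Step 7: insert ss at [11, 13, 17, 22, 29] -> counters=[1,2,0,0,0,1,2,1,0,0,2,3,2,2,2,1,1,1,0,1,1,0,3,0,0,3,0,0,0,1,0,0,0,2,2,0,1]
Step 8: insert km at [5, 14, 15, 25, 30] -> counters=[1,2,0,0,0,2,2,1,0,0,2,3,2,2,3,2,1,1,0,1,1,0,3,0,0,4,0,0,0,1,1,0,0,2,2,0,1]
Step 9: insert evc at [4, 18, 23, 29, 33] -> counters=[1,2,0,0,1,2,2,1,0,0,2,3,2,2,3,2,1,1,1,1,1,0,3,1,0,4,0,0,0,2,1,0,0,3,2,0,1]
Step 10: insert n at [1, 14, 17, 24, 34] -> counters=[1,3,0,0,1,2,2,1,0,0,2,3,2,2,4,2,1,2,1,1,1,0,3,1,1,4,0,0,0,2,1,0,0,3,3,0,1]
Step 11: insert eiu at [11, 12, 13, 16, 23] -> counters=[1,3,0,0,1,2,2,1,0,0,2,4,3,3,4,2,2,2,1,1,1,0,3,2,1,4,0,0,0,2,1,0,0,3,3,0,1]
Step 12: insert st at [1, 6, 16, 19, 33] -> counters=[1,4,0,0,1,2,3,1,0,0,2,4,3,3,4,2,3,2,1,2,1,0,3,2,1,4,0,0,0,2,1,0,0,4,3,0,1]
Step 13: insert eiu at [11, 12, 13, 16, 23] -> counters=[1,4,0,0,1,2,3,1,0,0,2,5,4,4,4,2,4,2,1,2,1,0,3,3,1,4,0,0,0,2,1,0,0,4,3,0,1]
Final counters=[1,4,0,0,1,2,3,1,0,0,2,5,4,4,4,2,4,2,1,2,1,0,3,3,1,4,0,0,0,2,1,0,0,4,3,0,1] -> counters[1]=4

Answer: 4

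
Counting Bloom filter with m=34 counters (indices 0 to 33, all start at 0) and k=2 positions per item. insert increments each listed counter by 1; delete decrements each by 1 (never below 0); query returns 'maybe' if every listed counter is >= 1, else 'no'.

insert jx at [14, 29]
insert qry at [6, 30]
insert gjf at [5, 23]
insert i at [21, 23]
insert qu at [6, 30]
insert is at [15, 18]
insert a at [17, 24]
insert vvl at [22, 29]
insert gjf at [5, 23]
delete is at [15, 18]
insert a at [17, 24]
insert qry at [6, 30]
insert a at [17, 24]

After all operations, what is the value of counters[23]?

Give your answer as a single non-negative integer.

Answer: 3

Derivation:
Step 1: insert jx at [14, 29] -> counters=[0,0,0,0,0,0,0,0,0,0,0,0,0,0,1,0,0,0,0,0,0,0,0,0,0,0,0,0,0,1,0,0,0,0]
Step 2: insert qry at [6, 30] -> counters=[0,0,0,0,0,0,1,0,0,0,0,0,0,0,1,0,0,0,0,0,0,0,0,0,0,0,0,0,0,1,1,0,0,0]
Step 3: insert gjf at [5, 23] -> counters=[0,0,0,0,0,1,1,0,0,0,0,0,0,0,1,0,0,0,0,0,0,0,0,1,0,0,0,0,0,1,1,0,0,0]
Step 4: insert i at [21, 23] -> counters=[0,0,0,0,0,1,1,0,0,0,0,0,0,0,1,0,0,0,0,0,0,1,0,2,0,0,0,0,0,1,1,0,0,0]
Step 5: insert qu at [6, 30] -> counters=[0,0,0,0,0,1,2,0,0,0,0,0,0,0,1,0,0,0,0,0,0,1,0,2,0,0,0,0,0,1,2,0,0,0]
Step 6: insert is at [15, 18] -> counters=[0,0,0,0,0,1,2,0,0,0,0,0,0,0,1,1,0,0,1,0,0,1,0,2,0,0,0,0,0,1,2,0,0,0]
Step 7: insert a at [17, 24] -> counters=[0,0,0,0,0,1,2,0,0,0,0,0,0,0,1,1,0,1,1,0,0,1,0,2,1,0,0,0,0,1,2,0,0,0]
Step 8: insert vvl at [22, 29] -> counters=[0,0,0,0,0,1,2,0,0,0,0,0,0,0,1,1,0,1,1,0,0,1,1,2,1,0,0,0,0,2,2,0,0,0]
Step 9: insert gjf at [5, 23] -> counters=[0,0,0,0,0,2,2,0,0,0,0,0,0,0,1,1,0,1,1,0,0,1,1,3,1,0,0,0,0,2,2,0,0,0]
Step 10: delete is at [15, 18] -> counters=[0,0,0,0,0,2,2,0,0,0,0,0,0,0,1,0,0,1,0,0,0,1,1,3,1,0,0,0,0,2,2,0,0,0]
Step 11: insert a at [17, 24] -> counters=[0,0,0,0,0,2,2,0,0,0,0,0,0,0,1,0,0,2,0,0,0,1,1,3,2,0,0,0,0,2,2,0,0,0]
Step 12: insert qry at [6, 30] -> counters=[0,0,0,0,0,2,3,0,0,0,0,0,0,0,1,0,0,2,0,0,0,1,1,3,2,0,0,0,0,2,3,0,0,0]
Step 13: insert a at [17, 24] -> counters=[0,0,0,0,0,2,3,0,0,0,0,0,0,0,1,0,0,3,0,0,0,1,1,3,3,0,0,0,0,2,3,0,0,0]
Final counters=[0,0,0,0,0,2,3,0,0,0,0,0,0,0,1,0,0,3,0,0,0,1,1,3,3,0,0,0,0,2,3,0,0,0] -> counters[23]=3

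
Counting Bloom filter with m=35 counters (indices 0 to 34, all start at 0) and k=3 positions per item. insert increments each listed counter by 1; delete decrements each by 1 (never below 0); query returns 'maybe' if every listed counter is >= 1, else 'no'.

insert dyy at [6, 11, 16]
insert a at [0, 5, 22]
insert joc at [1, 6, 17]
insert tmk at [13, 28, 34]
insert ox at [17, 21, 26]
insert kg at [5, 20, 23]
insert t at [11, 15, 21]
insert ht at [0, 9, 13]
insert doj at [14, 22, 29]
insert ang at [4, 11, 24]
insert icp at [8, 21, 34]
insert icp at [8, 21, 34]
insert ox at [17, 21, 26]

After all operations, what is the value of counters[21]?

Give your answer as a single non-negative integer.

Answer: 5

Derivation:
Step 1: insert dyy at [6, 11, 16] -> counters=[0,0,0,0,0,0,1,0,0,0,0,1,0,0,0,0,1,0,0,0,0,0,0,0,0,0,0,0,0,0,0,0,0,0,0]
Step 2: insert a at [0, 5, 22] -> counters=[1,0,0,0,0,1,1,0,0,0,0,1,0,0,0,0,1,0,0,0,0,0,1,0,0,0,0,0,0,0,0,0,0,0,0]
Step 3: insert joc at [1, 6, 17] -> counters=[1,1,0,0,0,1,2,0,0,0,0,1,0,0,0,0,1,1,0,0,0,0,1,0,0,0,0,0,0,0,0,0,0,0,0]
Step 4: insert tmk at [13, 28, 34] -> counters=[1,1,0,0,0,1,2,0,0,0,0,1,0,1,0,0,1,1,0,0,0,0,1,0,0,0,0,0,1,0,0,0,0,0,1]
Step 5: insert ox at [17, 21, 26] -> counters=[1,1,0,0,0,1,2,0,0,0,0,1,0,1,0,0,1,2,0,0,0,1,1,0,0,0,1,0,1,0,0,0,0,0,1]
Step 6: insert kg at [5, 20, 23] -> counters=[1,1,0,0,0,2,2,0,0,0,0,1,0,1,0,0,1,2,0,0,1,1,1,1,0,0,1,0,1,0,0,0,0,0,1]
Step 7: insert t at [11, 15, 21] -> counters=[1,1,0,0,0,2,2,0,0,0,0,2,0,1,0,1,1,2,0,0,1,2,1,1,0,0,1,0,1,0,0,0,0,0,1]
Step 8: insert ht at [0, 9, 13] -> counters=[2,1,0,0,0,2,2,0,0,1,0,2,0,2,0,1,1,2,0,0,1,2,1,1,0,0,1,0,1,0,0,0,0,0,1]
Step 9: insert doj at [14, 22, 29] -> counters=[2,1,0,0,0,2,2,0,0,1,0,2,0,2,1,1,1,2,0,0,1,2,2,1,0,0,1,0,1,1,0,0,0,0,1]
Step 10: insert ang at [4, 11, 24] -> counters=[2,1,0,0,1,2,2,0,0,1,0,3,0,2,1,1,1,2,0,0,1,2,2,1,1,0,1,0,1,1,0,0,0,0,1]
Step 11: insert icp at [8, 21, 34] -> counters=[2,1,0,0,1,2,2,0,1,1,0,3,0,2,1,1,1,2,0,0,1,3,2,1,1,0,1,0,1,1,0,0,0,0,2]
Step 12: insert icp at [8, 21, 34] -> counters=[2,1,0,0,1,2,2,0,2,1,0,3,0,2,1,1,1,2,0,0,1,4,2,1,1,0,1,0,1,1,0,0,0,0,3]
Step 13: insert ox at [17, 21, 26] -> counters=[2,1,0,0,1,2,2,0,2,1,0,3,0,2,1,1,1,3,0,0,1,5,2,1,1,0,2,0,1,1,0,0,0,0,3]
Final counters=[2,1,0,0,1,2,2,0,2,1,0,3,0,2,1,1,1,3,0,0,1,5,2,1,1,0,2,0,1,1,0,0,0,0,3] -> counters[21]=5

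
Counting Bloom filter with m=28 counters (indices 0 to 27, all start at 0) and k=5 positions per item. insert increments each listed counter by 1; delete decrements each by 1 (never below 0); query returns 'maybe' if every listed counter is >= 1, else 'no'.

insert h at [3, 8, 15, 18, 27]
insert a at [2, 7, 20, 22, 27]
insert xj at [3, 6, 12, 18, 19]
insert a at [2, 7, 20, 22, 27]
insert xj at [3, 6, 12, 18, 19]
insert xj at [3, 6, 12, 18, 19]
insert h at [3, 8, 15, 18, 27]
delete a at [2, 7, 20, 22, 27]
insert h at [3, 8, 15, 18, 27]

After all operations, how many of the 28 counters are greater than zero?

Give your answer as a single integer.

Answer: 12

Derivation:
Step 1: insert h at [3, 8, 15, 18, 27] -> counters=[0,0,0,1,0,0,0,0,1,0,0,0,0,0,0,1,0,0,1,0,0,0,0,0,0,0,0,1]
Step 2: insert a at [2, 7, 20, 22, 27] -> counters=[0,0,1,1,0,0,0,1,1,0,0,0,0,0,0,1,0,0,1,0,1,0,1,0,0,0,0,2]
Step 3: insert xj at [3, 6, 12, 18, 19] -> counters=[0,0,1,2,0,0,1,1,1,0,0,0,1,0,0,1,0,0,2,1,1,0,1,0,0,0,0,2]
Step 4: insert a at [2, 7, 20, 22, 27] -> counters=[0,0,2,2,0,0,1,2,1,0,0,0,1,0,0,1,0,0,2,1,2,0,2,0,0,0,0,3]
Step 5: insert xj at [3, 6, 12, 18, 19] -> counters=[0,0,2,3,0,0,2,2,1,0,0,0,2,0,0,1,0,0,3,2,2,0,2,0,0,0,0,3]
Step 6: insert xj at [3, 6, 12, 18, 19] -> counters=[0,0,2,4,0,0,3,2,1,0,0,0,3,0,0,1,0,0,4,3,2,0,2,0,0,0,0,3]
Step 7: insert h at [3, 8, 15, 18, 27] -> counters=[0,0,2,5,0,0,3,2,2,0,0,0,3,0,0,2,0,0,5,3,2,0,2,0,0,0,0,4]
Step 8: delete a at [2, 7, 20, 22, 27] -> counters=[0,0,1,5,0,0,3,1,2,0,0,0,3,0,0,2,0,0,5,3,1,0,1,0,0,0,0,3]
Step 9: insert h at [3, 8, 15, 18, 27] -> counters=[0,0,1,6,0,0,3,1,3,0,0,0,3,0,0,3,0,0,6,3,1,0,1,0,0,0,0,4]
Final counters=[0,0,1,6,0,0,3,1,3,0,0,0,3,0,0,3,0,0,6,3,1,0,1,0,0,0,0,4] -> 12 nonzero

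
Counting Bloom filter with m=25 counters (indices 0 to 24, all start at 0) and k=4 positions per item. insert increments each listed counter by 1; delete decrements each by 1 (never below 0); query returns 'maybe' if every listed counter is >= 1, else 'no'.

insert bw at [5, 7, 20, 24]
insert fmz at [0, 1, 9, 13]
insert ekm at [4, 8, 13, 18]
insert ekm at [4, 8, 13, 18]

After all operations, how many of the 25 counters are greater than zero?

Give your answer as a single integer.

Answer: 11

Derivation:
Step 1: insert bw at [5, 7, 20, 24] -> counters=[0,0,0,0,0,1,0,1,0,0,0,0,0,0,0,0,0,0,0,0,1,0,0,0,1]
Step 2: insert fmz at [0, 1, 9, 13] -> counters=[1,1,0,0,0,1,0,1,0,1,0,0,0,1,0,0,0,0,0,0,1,0,0,0,1]
Step 3: insert ekm at [4, 8, 13, 18] -> counters=[1,1,0,0,1,1,0,1,1,1,0,0,0,2,0,0,0,0,1,0,1,0,0,0,1]
Step 4: insert ekm at [4, 8, 13, 18] -> counters=[1,1,0,0,2,1,0,1,2,1,0,0,0,3,0,0,0,0,2,0,1,0,0,0,1]
Final counters=[1,1,0,0,2,1,0,1,2,1,0,0,0,3,0,0,0,0,2,0,1,0,0,0,1] -> 11 nonzero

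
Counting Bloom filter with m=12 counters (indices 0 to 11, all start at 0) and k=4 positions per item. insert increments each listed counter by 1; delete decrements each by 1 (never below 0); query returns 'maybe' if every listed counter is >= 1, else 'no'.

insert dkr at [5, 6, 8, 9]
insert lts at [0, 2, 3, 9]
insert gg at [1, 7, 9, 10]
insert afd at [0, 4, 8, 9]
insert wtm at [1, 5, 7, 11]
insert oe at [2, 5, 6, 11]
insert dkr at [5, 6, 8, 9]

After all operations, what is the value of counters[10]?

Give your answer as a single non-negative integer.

Step 1: insert dkr at [5, 6, 8, 9] -> counters=[0,0,0,0,0,1,1,0,1,1,0,0]
Step 2: insert lts at [0, 2, 3, 9] -> counters=[1,0,1,1,0,1,1,0,1,2,0,0]
Step 3: insert gg at [1, 7, 9, 10] -> counters=[1,1,1,1,0,1,1,1,1,3,1,0]
Step 4: insert afd at [0, 4, 8, 9] -> counters=[2,1,1,1,1,1,1,1,2,4,1,0]
Step 5: insert wtm at [1, 5, 7, 11] -> counters=[2,2,1,1,1,2,1,2,2,4,1,1]
Step 6: insert oe at [2, 5, 6, 11] -> counters=[2,2,2,1,1,3,2,2,2,4,1,2]
Step 7: insert dkr at [5, 6, 8, 9] -> counters=[2,2,2,1,1,4,3,2,3,5,1,2]
Final counters=[2,2,2,1,1,4,3,2,3,5,1,2] -> counters[10]=1

Answer: 1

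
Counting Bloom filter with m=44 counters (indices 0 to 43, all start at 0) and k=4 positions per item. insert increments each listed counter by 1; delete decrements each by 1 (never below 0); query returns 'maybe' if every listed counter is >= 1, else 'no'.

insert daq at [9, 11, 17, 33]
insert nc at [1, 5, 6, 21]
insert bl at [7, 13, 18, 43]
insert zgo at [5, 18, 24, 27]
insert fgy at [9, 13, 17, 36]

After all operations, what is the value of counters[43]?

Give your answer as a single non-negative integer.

Step 1: insert daq at [9, 11, 17, 33] -> counters=[0,0,0,0,0,0,0,0,0,1,0,1,0,0,0,0,0,1,0,0,0,0,0,0,0,0,0,0,0,0,0,0,0,1,0,0,0,0,0,0,0,0,0,0]
Step 2: insert nc at [1, 5, 6, 21] -> counters=[0,1,0,0,0,1,1,0,0,1,0,1,0,0,0,0,0,1,0,0,0,1,0,0,0,0,0,0,0,0,0,0,0,1,0,0,0,0,0,0,0,0,0,0]
Step 3: insert bl at [7, 13, 18, 43] -> counters=[0,1,0,0,0,1,1,1,0,1,0,1,0,1,0,0,0,1,1,0,0,1,0,0,0,0,0,0,0,0,0,0,0,1,0,0,0,0,0,0,0,0,0,1]
Step 4: insert zgo at [5, 18, 24, 27] -> counters=[0,1,0,0,0,2,1,1,0,1,0,1,0,1,0,0,0,1,2,0,0,1,0,0,1,0,0,1,0,0,0,0,0,1,0,0,0,0,0,0,0,0,0,1]
Step 5: insert fgy at [9, 13, 17, 36] -> counters=[0,1,0,0,0,2,1,1,0,2,0,1,0,2,0,0,0,2,2,0,0,1,0,0,1,0,0,1,0,0,0,0,0,1,0,0,1,0,0,0,0,0,0,1]
Final counters=[0,1,0,0,0,2,1,1,0,2,0,1,0,2,0,0,0,2,2,0,0,1,0,0,1,0,0,1,0,0,0,0,0,1,0,0,1,0,0,0,0,0,0,1] -> counters[43]=1

Answer: 1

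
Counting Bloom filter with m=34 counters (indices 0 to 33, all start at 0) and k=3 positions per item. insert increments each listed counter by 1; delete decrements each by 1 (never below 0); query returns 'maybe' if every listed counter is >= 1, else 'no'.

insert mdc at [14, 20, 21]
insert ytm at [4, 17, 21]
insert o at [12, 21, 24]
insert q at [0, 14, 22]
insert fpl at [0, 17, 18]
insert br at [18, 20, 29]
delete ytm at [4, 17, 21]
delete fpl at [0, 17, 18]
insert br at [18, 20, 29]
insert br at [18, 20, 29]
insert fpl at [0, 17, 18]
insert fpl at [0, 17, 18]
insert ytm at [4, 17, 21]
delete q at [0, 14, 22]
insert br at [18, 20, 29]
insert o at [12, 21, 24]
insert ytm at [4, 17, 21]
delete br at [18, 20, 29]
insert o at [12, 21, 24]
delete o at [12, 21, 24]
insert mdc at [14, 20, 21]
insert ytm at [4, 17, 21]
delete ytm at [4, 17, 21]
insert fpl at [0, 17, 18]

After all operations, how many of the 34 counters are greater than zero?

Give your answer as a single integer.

Step 1: insert mdc at [14, 20, 21] -> counters=[0,0,0,0,0,0,0,0,0,0,0,0,0,0,1,0,0,0,0,0,1,1,0,0,0,0,0,0,0,0,0,0,0,0]
Step 2: insert ytm at [4, 17, 21] -> counters=[0,0,0,0,1,0,0,0,0,0,0,0,0,0,1,0,0,1,0,0,1,2,0,0,0,0,0,0,0,0,0,0,0,0]
Step 3: insert o at [12, 21, 24] -> counters=[0,0,0,0,1,0,0,0,0,0,0,0,1,0,1,0,0,1,0,0,1,3,0,0,1,0,0,0,0,0,0,0,0,0]
Step 4: insert q at [0, 14, 22] -> counters=[1,0,0,0,1,0,0,0,0,0,0,0,1,0,2,0,0,1,0,0,1,3,1,0,1,0,0,0,0,0,0,0,0,0]
Step 5: insert fpl at [0, 17, 18] -> counters=[2,0,0,0,1,0,0,0,0,0,0,0,1,0,2,0,0,2,1,0,1,3,1,0,1,0,0,0,0,0,0,0,0,0]
Step 6: insert br at [18, 20, 29] -> counters=[2,0,0,0,1,0,0,0,0,0,0,0,1,0,2,0,0,2,2,0,2,3,1,0,1,0,0,0,0,1,0,0,0,0]
Step 7: delete ytm at [4, 17, 21] -> counters=[2,0,0,0,0,0,0,0,0,0,0,0,1,0,2,0,0,1,2,0,2,2,1,0,1,0,0,0,0,1,0,0,0,0]
Step 8: delete fpl at [0, 17, 18] -> counters=[1,0,0,0,0,0,0,0,0,0,0,0,1,0,2,0,0,0,1,0,2,2,1,0,1,0,0,0,0,1,0,0,0,0]
Step 9: insert br at [18, 20, 29] -> counters=[1,0,0,0,0,0,0,0,0,0,0,0,1,0,2,0,0,0,2,0,3,2,1,0,1,0,0,0,0,2,0,0,0,0]
Step 10: insert br at [18, 20, 29] -> counters=[1,0,0,0,0,0,0,0,0,0,0,0,1,0,2,0,0,0,3,0,4,2,1,0,1,0,0,0,0,3,0,0,0,0]
Step 11: insert fpl at [0, 17, 18] -> counters=[2,0,0,0,0,0,0,0,0,0,0,0,1,0,2,0,0,1,4,0,4,2,1,0,1,0,0,0,0,3,0,0,0,0]
Step 12: insert fpl at [0, 17, 18] -> counters=[3,0,0,0,0,0,0,0,0,0,0,0,1,0,2,0,0,2,5,0,4,2,1,0,1,0,0,0,0,3,0,0,0,0]
Step 13: insert ytm at [4, 17, 21] -> counters=[3,0,0,0,1,0,0,0,0,0,0,0,1,0,2,0,0,3,5,0,4,3,1,0,1,0,0,0,0,3,0,0,0,0]
Step 14: delete q at [0, 14, 22] -> counters=[2,0,0,0,1,0,0,0,0,0,0,0,1,0,1,0,0,3,5,0,4,3,0,0,1,0,0,0,0,3,0,0,0,0]
Step 15: insert br at [18, 20, 29] -> counters=[2,0,0,0,1,0,0,0,0,0,0,0,1,0,1,0,0,3,6,0,5,3,0,0,1,0,0,0,0,4,0,0,0,0]
Step 16: insert o at [12, 21, 24] -> counters=[2,0,0,0,1,0,0,0,0,0,0,0,2,0,1,0,0,3,6,0,5,4,0,0,2,0,0,0,0,4,0,0,0,0]
Step 17: insert ytm at [4, 17, 21] -> counters=[2,0,0,0,2,0,0,0,0,0,0,0,2,0,1,0,0,4,6,0,5,5,0,0,2,0,0,0,0,4,0,0,0,0]
Step 18: delete br at [18, 20, 29] -> counters=[2,0,0,0,2,0,0,0,0,0,0,0,2,0,1,0,0,4,5,0,4,5,0,0,2,0,0,0,0,3,0,0,0,0]
Step 19: insert o at [12, 21, 24] -> counters=[2,0,0,0,2,0,0,0,0,0,0,0,3,0,1,0,0,4,5,0,4,6,0,0,3,0,0,0,0,3,0,0,0,0]
Step 20: delete o at [12, 21, 24] -> counters=[2,0,0,0,2,0,0,0,0,0,0,0,2,0,1,0,0,4,5,0,4,5,0,0,2,0,0,0,0,3,0,0,0,0]
Step 21: insert mdc at [14, 20, 21] -> counters=[2,0,0,0,2,0,0,0,0,0,0,0,2,0,2,0,0,4,5,0,5,6,0,0,2,0,0,0,0,3,0,0,0,0]
Step 22: insert ytm at [4, 17, 21] -> counters=[2,0,0,0,3,0,0,0,0,0,0,0,2,0,2,0,0,5,5,0,5,7,0,0,2,0,0,0,0,3,0,0,0,0]
Step 23: delete ytm at [4, 17, 21] -> counters=[2,0,0,0,2,0,0,0,0,0,0,0,2,0,2,0,0,4,5,0,5,6,0,0,2,0,0,0,0,3,0,0,0,0]
Step 24: insert fpl at [0, 17, 18] -> counters=[3,0,0,0,2,0,0,0,0,0,0,0,2,0,2,0,0,5,6,0,5,6,0,0,2,0,0,0,0,3,0,0,0,0]
Final counters=[3,0,0,0,2,0,0,0,0,0,0,0,2,0,2,0,0,5,6,0,5,6,0,0,2,0,0,0,0,3,0,0,0,0] -> 10 nonzero

Answer: 10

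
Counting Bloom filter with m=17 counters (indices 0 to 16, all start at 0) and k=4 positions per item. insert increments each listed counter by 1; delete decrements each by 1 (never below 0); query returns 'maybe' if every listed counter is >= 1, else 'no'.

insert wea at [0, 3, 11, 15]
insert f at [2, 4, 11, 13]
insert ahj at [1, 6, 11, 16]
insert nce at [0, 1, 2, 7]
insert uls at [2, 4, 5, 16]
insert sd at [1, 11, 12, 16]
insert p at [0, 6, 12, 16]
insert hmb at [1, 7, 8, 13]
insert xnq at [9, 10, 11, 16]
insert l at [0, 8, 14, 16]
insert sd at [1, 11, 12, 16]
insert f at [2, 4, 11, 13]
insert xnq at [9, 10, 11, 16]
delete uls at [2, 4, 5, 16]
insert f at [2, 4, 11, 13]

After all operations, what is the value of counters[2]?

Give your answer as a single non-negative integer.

Answer: 4

Derivation:
Step 1: insert wea at [0, 3, 11, 15] -> counters=[1,0,0,1,0,0,0,0,0,0,0,1,0,0,0,1,0]
Step 2: insert f at [2, 4, 11, 13] -> counters=[1,0,1,1,1,0,0,0,0,0,0,2,0,1,0,1,0]
Step 3: insert ahj at [1, 6, 11, 16] -> counters=[1,1,1,1,1,0,1,0,0,0,0,3,0,1,0,1,1]
Step 4: insert nce at [0, 1, 2, 7] -> counters=[2,2,2,1,1,0,1,1,0,0,0,3,0,1,0,1,1]
Step 5: insert uls at [2, 4, 5, 16] -> counters=[2,2,3,1,2,1,1,1,0,0,0,3,0,1,0,1,2]
Step 6: insert sd at [1, 11, 12, 16] -> counters=[2,3,3,1,2,1,1,1,0,0,0,4,1,1,0,1,3]
Step 7: insert p at [0, 6, 12, 16] -> counters=[3,3,3,1,2,1,2,1,0,0,0,4,2,1,0,1,4]
Step 8: insert hmb at [1, 7, 8, 13] -> counters=[3,4,3,1,2,1,2,2,1,0,0,4,2,2,0,1,4]
Step 9: insert xnq at [9, 10, 11, 16] -> counters=[3,4,3,1,2,1,2,2,1,1,1,5,2,2,0,1,5]
Step 10: insert l at [0, 8, 14, 16] -> counters=[4,4,3,1,2,1,2,2,2,1,1,5,2,2,1,1,6]
Step 11: insert sd at [1, 11, 12, 16] -> counters=[4,5,3,1,2,1,2,2,2,1,1,6,3,2,1,1,7]
Step 12: insert f at [2, 4, 11, 13] -> counters=[4,5,4,1,3,1,2,2,2,1,1,7,3,3,1,1,7]
Step 13: insert xnq at [9, 10, 11, 16] -> counters=[4,5,4,1,3,1,2,2,2,2,2,8,3,3,1,1,8]
Step 14: delete uls at [2, 4, 5, 16] -> counters=[4,5,3,1,2,0,2,2,2,2,2,8,3,3,1,1,7]
Step 15: insert f at [2, 4, 11, 13] -> counters=[4,5,4,1,3,0,2,2,2,2,2,9,3,4,1,1,7]
Final counters=[4,5,4,1,3,0,2,2,2,2,2,9,3,4,1,1,7] -> counters[2]=4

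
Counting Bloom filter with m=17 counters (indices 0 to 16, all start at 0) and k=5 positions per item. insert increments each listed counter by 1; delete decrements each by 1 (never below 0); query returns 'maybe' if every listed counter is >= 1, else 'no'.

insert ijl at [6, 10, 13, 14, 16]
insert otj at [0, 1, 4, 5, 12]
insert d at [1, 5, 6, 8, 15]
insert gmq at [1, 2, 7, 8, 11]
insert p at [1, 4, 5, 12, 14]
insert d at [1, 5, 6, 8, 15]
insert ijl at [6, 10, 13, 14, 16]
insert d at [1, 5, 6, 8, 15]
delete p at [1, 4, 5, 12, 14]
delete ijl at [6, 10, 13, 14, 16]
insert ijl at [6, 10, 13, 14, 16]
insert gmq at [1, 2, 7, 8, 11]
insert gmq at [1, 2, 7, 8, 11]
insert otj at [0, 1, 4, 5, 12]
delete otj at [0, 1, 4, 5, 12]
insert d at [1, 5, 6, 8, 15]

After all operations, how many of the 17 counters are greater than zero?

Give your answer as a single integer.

Answer: 15

Derivation:
Step 1: insert ijl at [6, 10, 13, 14, 16] -> counters=[0,0,0,0,0,0,1,0,0,0,1,0,0,1,1,0,1]
Step 2: insert otj at [0, 1, 4, 5, 12] -> counters=[1,1,0,0,1,1,1,0,0,0,1,0,1,1,1,0,1]
Step 3: insert d at [1, 5, 6, 8, 15] -> counters=[1,2,0,0,1,2,2,0,1,0,1,0,1,1,1,1,1]
Step 4: insert gmq at [1, 2, 7, 8, 11] -> counters=[1,3,1,0,1,2,2,1,2,0,1,1,1,1,1,1,1]
Step 5: insert p at [1, 4, 5, 12, 14] -> counters=[1,4,1,0,2,3,2,1,2,0,1,1,2,1,2,1,1]
Step 6: insert d at [1, 5, 6, 8, 15] -> counters=[1,5,1,0,2,4,3,1,3,0,1,1,2,1,2,2,1]
Step 7: insert ijl at [6, 10, 13, 14, 16] -> counters=[1,5,1,0,2,4,4,1,3,0,2,1,2,2,3,2,2]
Step 8: insert d at [1, 5, 6, 8, 15] -> counters=[1,6,1,0,2,5,5,1,4,0,2,1,2,2,3,3,2]
Step 9: delete p at [1, 4, 5, 12, 14] -> counters=[1,5,1,0,1,4,5,1,4,0,2,1,1,2,2,3,2]
Step 10: delete ijl at [6, 10, 13, 14, 16] -> counters=[1,5,1,0,1,4,4,1,4,0,1,1,1,1,1,3,1]
Step 11: insert ijl at [6, 10, 13, 14, 16] -> counters=[1,5,1,0,1,4,5,1,4,0,2,1,1,2,2,3,2]
Step 12: insert gmq at [1, 2, 7, 8, 11] -> counters=[1,6,2,0,1,4,5,2,5,0,2,2,1,2,2,3,2]
Step 13: insert gmq at [1, 2, 7, 8, 11] -> counters=[1,7,3,0,1,4,5,3,6,0,2,3,1,2,2,3,2]
Step 14: insert otj at [0, 1, 4, 5, 12] -> counters=[2,8,3,0,2,5,5,3,6,0,2,3,2,2,2,3,2]
Step 15: delete otj at [0, 1, 4, 5, 12] -> counters=[1,7,3,0,1,4,5,3,6,0,2,3,1,2,2,3,2]
Step 16: insert d at [1, 5, 6, 8, 15] -> counters=[1,8,3,0,1,5,6,3,7,0,2,3,1,2,2,4,2]
Final counters=[1,8,3,0,1,5,6,3,7,0,2,3,1,2,2,4,2] -> 15 nonzero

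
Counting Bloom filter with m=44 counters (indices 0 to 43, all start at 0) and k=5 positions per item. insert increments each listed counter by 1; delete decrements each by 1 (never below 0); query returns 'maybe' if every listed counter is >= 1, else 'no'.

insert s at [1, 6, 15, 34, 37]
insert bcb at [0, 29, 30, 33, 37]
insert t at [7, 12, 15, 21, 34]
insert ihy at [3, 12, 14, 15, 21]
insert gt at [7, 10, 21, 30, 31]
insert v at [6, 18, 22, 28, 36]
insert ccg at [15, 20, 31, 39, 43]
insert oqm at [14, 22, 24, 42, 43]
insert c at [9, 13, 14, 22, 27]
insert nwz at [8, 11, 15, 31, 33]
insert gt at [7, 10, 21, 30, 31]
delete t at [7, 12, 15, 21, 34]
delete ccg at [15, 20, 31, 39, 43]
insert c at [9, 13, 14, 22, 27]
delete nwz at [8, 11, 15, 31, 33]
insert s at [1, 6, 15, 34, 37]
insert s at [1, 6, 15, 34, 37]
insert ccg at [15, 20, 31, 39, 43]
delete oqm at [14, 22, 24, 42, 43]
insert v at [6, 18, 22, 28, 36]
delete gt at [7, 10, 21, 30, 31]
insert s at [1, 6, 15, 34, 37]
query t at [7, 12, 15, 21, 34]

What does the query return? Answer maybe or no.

Step 1: insert s at [1, 6, 15, 34, 37] -> counters=[0,1,0,0,0,0,1,0,0,0,0,0,0,0,0,1,0,0,0,0,0,0,0,0,0,0,0,0,0,0,0,0,0,0,1,0,0,1,0,0,0,0,0,0]
Step 2: insert bcb at [0, 29, 30, 33, 37] -> counters=[1,1,0,0,0,0,1,0,0,0,0,0,0,0,0,1,0,0,0,0,0,0,0,0,0,0,0,0,0,1,1,0,0,1,1,0,0,2,0,0,0,0,0,0]
Step 3: insert t at [7, 12, 15, 21, 34] -> counters=[1,1,0,0,0,0,1,1,0,0,0,0,1,0,0,2,0,0,0,0,0,1,0,0,0,0,0,0,0,1,1,0,0,1,2,0,0,2,0,0,0,0,0,0]
Step 4: insert ihy at [3, 12, 14, 15, 21] -> counters=[1,1,0,1,0,0,1,1,0,0,0,0,2,0,1,3,0,0,0,0,0,2,0,0,0,0,0,0,0,1,1,0,0,1,2,0,0,2,0,0,0,0,0,0]
Step 5: insert gt at [7, 10, 21, 30, 31] -> counters=[1,1,0,1,0,0,1,2,0,0,1,0,2,0,1,3,0,0,0,0,0,3,0,0,0,0,0,0,0,1,2,1,0,1,2,0,0,2,0,0,0,0,0,0]
Step 6: insert v at [6, 18, 22, 28, 36] -> counters=[1,1,0,1,0,0,2,2,0,0,1,0,2,0,1,3,0,0,1,0,0,3,1,0,0,0,0,0,1,1,2,1,0,1,2,0,1,2,0,0,0,0,0,0]
Step 7: insert ccg at [15, 20, 31, 39, 43] -> counters=[1,1,0,1,0,0,2,2,0,0,1,0,2,0,1,4,0,0,1,0,1,3,1,0,0,0,0,0,1,1,2,2,0,1,2,0,1,2,0,1,0,0,0,1]
Step 8: insert oqm at [14, 22, 24, 42, 43] -> counters=[1,1,0,1,0,0,2,2,0,0,1,0,2,0,2,4,0,0,1,0,1,3,2,0,1,0,0,0,1,1,2,2,0,1,2,0,1,2,0,1,0,0,1,2]
Step 9: insert c at [9, 13, 14, 22, 27] -> counters=[1,1,0,1,0,0,2,2,0,1,1,0,2,1,3,4,0,0,1,0,1,3,3,0,1,0,0,1,1,1,2,2,0,1,2,0,1,2,0,1,0,0,1,2]
Step 10: insert nwz at [8, 11, 15, 31, 33] -> counters=[1,1,0,1,0,0,2,2,1,1,1,1,2,1,3,5,0,0,1,0,1,3,3,0,1,0,0,1,1,1,2,3,0,2,2,0,1,2,0,1,0,0,1,2]
Step 11: insert gt at [7, 10, 21, 30, 31] -> counters=[1,1,0,1,0,0,2,3,1,1,2,1,2,1,3,5,0,0,1,0,1,4,3,0,1,0,0,1,1,1,3,4,0,2,2,0,1,2,0,1,0,0,1,2]
Step 12: delete t at [7, 12, 15, 21, 34] -> counters=[1,1,0,1,0,0,2,2,1,1,2,1,1,1,3,4,0,0,1,0,1,3,3,0,1,0,0,1,1,1,3,4,0,2,1,0,1,2,0,1,0,0,1,2]
Step 13: delete ccg at [15, 20, 31, 39, 43] -> counters=[1,1,0,1,0,0,2,2,1,1,2,1,1,1,3,3,0,0,1,0,0,3,3,0,1,0,0,1,1,1,3,3,0,2,1,0,1,2,0,0,0,0,1,1]
Step 14: insert c at [9, 13, 14, 22, 27] -> counters=[1,1,0,1,0,0,2,2,1,2,2,1,1,2,4,3,0,0,1,0,0,3,4,0,1,0,0,2,1,1,3,3,0,2,1,0,1,2,0,0,0,0,1,1]
Step 15: delete nwz at [8, 11, 15, 31, 33] -> counters=[1,1,0,1,0,0,2,2,0,2,2,0,1,2,4,2,0,0,1,0,0,3,4,0,1,0,0,2,1,1,3,2,0,1,1,0,1,2,0,0,0,0,1,1]
Step 16: insert s at [1, 6, 15, 34, 37] -> counters=[1,2,0,1,0,0,3,2,0,2,2,0,1,2,4,3,0,0,1,0,0,3,4,0,1,0,0,2,1,1,3,2,0,1,2,0,1,3,0,0,0,0,1,1]
Step 17: insert s at [1, 6, 15, 34, 37] -> counters=[1,3,0,1,0,0,4,2,0,2,2,0,1,2,4,4,0,0,1,0,0,3,4,0,1,0,0,2,1,1,3,2,0,1,3,0,1,4,0,0,0,0,1,1]
Step 18: insert ccg at [15, 20, 31, 39, 43] -> counters=[1,3,0,1,0,0,4,2,0,2,2,0,1,2,4,5,0,0,1,0,1,3,4,0,1,0,0,2,1,1,3,3,0,1,3,0,1,4,0,1,0,0,1,2]
Step 19: delete oqm at [14, 22, 24, 42, 43] -> counters=[1,3,0,1,0,0,4,2,0,2,2,0,1,2,3,5,0,0,1,0,1,3,3,0,0,0,0,2,1,1,3,3,0,1,3,0,1,4,0,1,0,0,0,1]
Step 20: insert v at [6, 18, 22, 28, 36] -> counters=[1,3,0,1,0,0,5,2,0,2,2,0,1,2,3,5,0,0,2,0,1,3,4,0,0,0,0,2,2,1,3,3,0,1,3,0,2,4,0,1,0,0,0,1]
Step 21: delete gt at [7, 10, 21, 30, 31] -> counters=[1,3,0,1,0,0,5,1,0,2,1,0,1,2,3,5,0,0,2,0,1,2,4,0,0,0,0,2,2,1,2,2,0,1,3,0,2,4,0,1,0,0,0,1]
Step 22: insert s at [1, 6, 15, 34, 37] -> counters=[1,4,0,1,0,0,6,1,0,2,1,0,1,2,3,6,0,0,2,0,1,2,4,0,0,0,0,2,2,1,2,2,0,1,4,0,2,5,0,1,0,0,0,1]
Query t: check counters[7]=1 counters[12]=1 counters[15]=6 counters[21]=2 counters[34]=4 -> maybe

Answer: maybe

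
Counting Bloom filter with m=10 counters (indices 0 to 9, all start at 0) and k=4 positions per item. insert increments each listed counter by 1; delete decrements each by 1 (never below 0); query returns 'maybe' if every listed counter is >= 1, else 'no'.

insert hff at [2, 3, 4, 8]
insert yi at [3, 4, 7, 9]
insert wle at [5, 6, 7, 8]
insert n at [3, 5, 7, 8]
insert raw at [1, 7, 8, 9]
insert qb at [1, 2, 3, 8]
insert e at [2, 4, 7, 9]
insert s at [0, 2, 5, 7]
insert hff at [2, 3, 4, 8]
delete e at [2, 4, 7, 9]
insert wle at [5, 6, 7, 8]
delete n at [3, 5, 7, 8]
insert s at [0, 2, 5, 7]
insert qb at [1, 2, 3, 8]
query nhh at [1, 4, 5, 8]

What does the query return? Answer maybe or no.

Answer: maybe

Derivation:
Step 1: insert hff at [2, 3, 4, 8] -> counters=[0,0,1,1,1,0,0,0,1,0]
Step 2: insert yi at [3, 4, 7, 9] -> counters=[0,0,1,2,2,0,0,1,1,1]
Step 3: insert wle at [5, 6, 7, 8] -> counters=[0,0,1,2,2,1,1,2,2,1]
Step 4: insert n at [3, 5, 7, 8] -> counters=[0,0,1,3,2,2,1,3,3,1]
Step 5: insert raw at [1, 7, 8, 9] -> counters=[0,1,1,3,2,2,1,4,4,2]
Step 6: insert qb at [1, 2, 3, 8] -> counters=[0,2,2,4,2,2,1,4,5,2]
Step 7: insert e at [2, 4, 7, 9] -> counters=[0,2,3,4,3,2,1,5,5,3]
Step 8: insert s at [0, 2, 5, 7] -> counters=[1,2,4,4,3,3,1,6,5,3]
Step 9: insert hff at [2, 3, 4, 8] -> counters=[1,2,5,5,4,3,1,6,6,3]
Step 10: delete e at [2, 4, 7, 9] -> counters=[1,2,4,5,3,3,1,5,6,2]
Step 11: insert wle at [5, 6, 7, 8] -> counters=[1,2,4,5,3,4,2,6,7,2]
Step 12: delete n at [3, 5, 7, 8] -> counters=[1,2,4,4,3,3,2,5,6,2]
Step 13: insert s at [0, 2, 5, 7] -> counters=[2,2,5,4,3,4,2,6,6,2]
Step 14: insert qb at [1, 2, 3, 8] -> counters=[2,3,6,5,3,4,2,6,7,2]
Query nhh: check counters[1]=3 counters[4]=3 counters[5]=4 counters[8]=7 -> maybe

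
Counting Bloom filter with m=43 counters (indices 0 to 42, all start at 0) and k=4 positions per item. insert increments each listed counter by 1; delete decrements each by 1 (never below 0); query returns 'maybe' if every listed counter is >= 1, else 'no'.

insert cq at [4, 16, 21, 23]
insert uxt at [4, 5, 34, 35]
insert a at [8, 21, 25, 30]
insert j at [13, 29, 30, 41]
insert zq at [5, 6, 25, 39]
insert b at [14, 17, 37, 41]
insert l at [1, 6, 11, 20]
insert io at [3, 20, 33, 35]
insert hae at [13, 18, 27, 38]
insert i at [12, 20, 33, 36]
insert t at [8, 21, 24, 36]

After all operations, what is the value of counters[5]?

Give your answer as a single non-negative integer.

Step 1: insert cq at [4, 16, 21, 23] -> counters=[0,0,0,0,1,0,0,0,0,0,0,0,0,0,0,0,1,0,0,0,0,1,0,1,0,0,0,0,0,0,0,0,0,0,0,0,0,0,0,0,0,0,0]
Step 2: insert uxt at [4, 5, 34, 35] -> counters=[0,0,0,0,2,1,0,0,0,0,0,0,0,0,0,0,1,0,0,0,0,1,0,1,0,0,0,0,0,0,0,0,0,0,1,1,0,0,0,0,0,0,0]
Step 3: insert a at [8, 21, 25, 30] -> counters=[0,0,0,0,2,1,0,0,1,0,0,0,0,0,0,0,1,0,0,0,0,2,0,1,0,1,0,0,0,0,1,0,0,0,1,1,0,0,0,0,0,0,0]
Step 4: insert j at [13, 29, 30, 41] -> counters=[0,0,0,0,2,1,0,0,1,0,0,0,0,1,0,0,1,0,0,0,0,2,0,1,0,1,0,0,0,1,2,0,0,0,1,1,0,0,0,0,0,1,0]
Step 5: insert zq at [5, 6, 25, 39] -> counters=[0,0,0,0,2,2,1,0,1,0,0,0,0,1,0,0,1,0,0,0,0,2,0,1,0,2,0,0,0,1,2,0,0,0,1,1,0,0,0,1,0,1,0]
Step 6: insert b at [14, 17, 37, 41] -> counters=[0,0,0,0,2,2,1,0,1,0,0,0,0,1,1,0,1,1,0,0,0,2,0,1,0,2,0,0,0,1,2,0,0,0,1,1,0,1,0,1,0,2,0]
Step 7: insert l at [1, 6, 11, 20] -> counters=[0,1,0,0,2,2,2,0,1,0,0,1,0,1,1,0,1,1,0,0,1,2,0,1,0,2,0,0,0,1,2,0,0,0,1,1,0,1,0,1,0,2,0]
Step 8: insert io at [3, 20, 33, 35] -> counters=[0,1,0,1,2,2,2,0,1,0,0,1,0,1,1,0,1,1,0,0,2,2,0,1,0,2,0,0,0,1,2,0,0,1,1,2,0,1,0,1,0,2,0]
Step 9: insert hae at [13, 18, 27, 38] -> counters=[0,1,0,1,2,2,2,0,1,0,0,1,0,2,1,0,1,1,1,0,2,2,0,1,0,2,0,1,0,1,2,0,0,1,1,2,0,1,1,1,0,2,0]
Step 10: insert i at [12, 20, 33, 36] -> counters=[0,1,0,1,2,2,2,0,1,0,0,1,1,2,1,0,1,1,1,0,3,2,0,1,0,2,0,1,0,1,2,0,0,2,1,2,1,1,1,1,0,2,0]
Step 11: insert t at [8, 21, 24, 36] -> counters=[0,1,0,1,2,2,2,0,2,0,0,1,1,2,1,0,1,1,1,0,3,3,0,1,1,2,0,1,0,1,2,0,0,2,1,2,2,1,1,1,0,2,0]
Final counters=[0,1,0,1,2,2,2,0,2,0,0,1,1,2,1,0,1,1,1,0,3,3,0,1,1,2,0,1,0,1,2,0,0,2,1,2,2,1,1,1,0,2,0] -> counters[5]=2

Answer: 2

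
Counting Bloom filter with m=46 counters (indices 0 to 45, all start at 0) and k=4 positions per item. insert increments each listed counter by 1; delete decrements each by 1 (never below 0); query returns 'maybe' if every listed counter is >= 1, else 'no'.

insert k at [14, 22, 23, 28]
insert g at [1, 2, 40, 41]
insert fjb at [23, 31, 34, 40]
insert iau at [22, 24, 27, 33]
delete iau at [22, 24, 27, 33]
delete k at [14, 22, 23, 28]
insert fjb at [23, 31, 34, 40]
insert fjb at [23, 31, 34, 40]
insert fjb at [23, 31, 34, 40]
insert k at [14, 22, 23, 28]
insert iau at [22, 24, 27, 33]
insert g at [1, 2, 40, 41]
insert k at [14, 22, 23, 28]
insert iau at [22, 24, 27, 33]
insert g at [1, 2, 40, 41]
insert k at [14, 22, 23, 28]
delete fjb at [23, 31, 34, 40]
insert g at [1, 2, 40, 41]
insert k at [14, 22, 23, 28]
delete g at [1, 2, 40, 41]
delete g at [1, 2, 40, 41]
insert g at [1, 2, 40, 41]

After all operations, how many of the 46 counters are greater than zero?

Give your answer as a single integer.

Step 1: insert k at [14, 22, 23, 28] -> counters=[0,0,0,0,0,0,0,0,0,0,0,0,0,0,1,0,0,0,0,0,0,0,1,1,0,0,0,0,1,0,0,0,0,0,0,0,0,0,0,0,0,0,0,0,0,0]
Step 2: insert g at [1, 2, 40, 41] -> counters=[0,1,1,0,0,0,0,0,0,0,0,0,0,0,1,0,0,0,0,0,0,0,1,1,0,0,0,0,1,0,0,0,0,0,0,0,0,0,0,0,1,1,0,0,0,0]
Step 3: insert fjb at [23, 31, 34, 40] -> counters=[0,1,1,0,0,0,0,0,0,0,0,0,0,0,1,0,0,0,0,0,0,0,1,2,0,0,0,0,1,0,0,1,0,0,1,0,0,0,0,0,2,1,0,0,0,0]
Step 4: insert iau at [22, 24, 27, 33] -> counters=[0,1,1,0,0,0,0,0,0,0,0,0,0,0,1,0,0,0,0,0,0,0,2,2,1,0,0,1,1,0,0,1,0,1,1,0,0,0,0,0,2,1,0,0,0,0]
Step 5: delete iau at [22, 24, 27, 33] -> counters=[0,1,1,0,0,0,0,0,0,0,0,0,0,0,1,0,0,0,0,0,0,0,1,2,0,0,0,0,1,0,0,1,0,0,1,0,0,0,0,0,2,1,0,0,0,0]
Step 6: delete k at [14, 22, 23, 28] -> counters=[0,1,1,0,0,0,0,0,0,0,0,0,0,0,0,0,0,0,0,0,0,0,0,1,0,0,0,0,0,0,0,1,0,0,1,0,0,0,0,0,2,1,0,0,0,0]
Step 7: insert fjb at [23, 31, 34, 40] -> counters=[0,1,1,0,0,0,0,0,0,0,0,0,0,0,0,0,0,0,0,0,0,0,0,2,0,0,0,0,0,0,0,2,0,0,2,0,0,0,0,0,3,1,0,0,0,0]
Step 8: insert fjb at [23, 31, 34, 40] -> counters=[0,1,1,0,0,0,0,0,0,0,0,0,0,0,0,0,0,0,0,0,0,0,0,3,0,0,0,0,0,0,0,3,0,0,3,0,0,0,0,0,4,1,0,0,0,0]
Step 9: insert fjb at [23, 31, 34, 40] -> counters=[0,1,1,0,0,0,0,0,0,0,0,0,0,0,0,0,0,0,0,0,0,0,0,4,0,0,0,0,0,0,0,4,0,0,4,0,0,0,0,0,5,1,0,0,0,0]
Step 10: insert k at [14, 22, 23, 28] -> counters=[0,1,1,0,0,0,0,0,0,0,0,0,0,0,1,0,0,0,0,0,0,0,1,5,0,0,0,0,1,0,0,4,0,0,4,0,0,0,0,0,5,1,0,0,0,0]
Step 11: insert iau at [22, 24, 27, 33] -> counters=[0,1,1,0,0,0,0,0,0,0,0,0,0,0,1,0,0,0,0,0,0,0,2,5,1,0,0,1,1,0,0,4,0,1,4,0,0,0,0,0,5,1,0,0,0,0]
Step 12: insert g at [1, 2, 40, 41] -> counters=[0,2,2,0,0,0,0,0,0,0,0,0,0,0,1,0,0,0,0,0,0,0,2,5,1,0,0,1,1,0,0,4,0,1,4,0,0,0,0,0,6,2,0,0,0,0]
Step 13: insert k at [14, 22, 23, 28] -> counters=[0,2,2,0,0,0,0,0,0,0,0,0,0,0,2,0,0,0,0,0,0,0,3,6,1,0,0,1,2,0,0,4,0,1,4,0,0,0,0,0,6,2,0,0,0,0]
Step 14: insert iau at [22, 24, 27, 33] -> counters=[0,2,2,0,0,0,0,0,0,0,0,0,0,0,2,0,0,0,0,0,0,0,4,6,2,0,0,2,2,0,0,4,0,2,4,0,0,0,0,0,6,2,0,0,0,0]
Step 15: insert g at [1, 2, 40, 41] -> counters=[0,3,3,0,0,0,0,0,0,0,0,0,0,0,2,0,0,0,0,0,0,0,4,6,2,0,0,2,2,0,0,4,0,2,4,0,0,0,0,0,7,3,0,0,0,0]
Step 16: insert k at [14, 22, 23, 28] -> counters=[0,3,3,0,0,0,0,0,0,0,0,0,0,0,3,0,0,0,0,0,0,0,5,7,2,0,0,2,3,0,0,4,0,2,4,0,0,0,0,0,7,3,0,0,0,0]
Step 17: delete fjb at [23, 31, 34, 40] -> counters=[0,3,3,0,0,0,0,0,0,0,0,0,0,0,3,0,0,0,0,0,0,0,5,6,2,0,0,2,3,0,0,3,0,2,3,0,0,0,0,0,6,3,0,0,0,0]
Step 18: insert g at [1, 2, 40, 41] -> counters=[0,4,4,0,0,0,0,0,0,0,0,0,0,0,3,0,0,0,0,0,0,0,5,6,2,0,0,2,3,0,0,3,0,2,3,0,0,0,0,0,7,4,0,0,0,0]
Step 19: insert k at [14, 22, 23, 28] -> counters=[0,4,4,0,0,0,0,0,0,0,0,0,0,0,4,0,0,0,0,0,0,0,6,7,2,0,0,2,4,0,0,3,0,2,3,0,0,0,0,0,7,4,0,0,0,0]
Step 20: delete g at [1, 2, 40, 41] -> counters=[0,3,3,0,0,0,0,0,0,0,0,0,0,0,4,0,0,0,0,0,0,0,6,7,2,0,0,2,4,0,0,3,0,2,3,0,0,0,0,0,6,3,0,0,0,0]
Step 21: delete g at [1, 2, 40, 41] -> counters=[0,2,2,0,0,0,0,0,0,0,0,0,0,0,4,0,0,0,0,0,0,0,6,7,2,0,0,2,4,0,0,3,0,2,3,0,0,0,0,0,5,2,0,0,0,0]
Step 22: insert g at [1, 2, 40, 41] -> counters=[0,3,3,0,0,0,0,0,0,0,0,0,0,0,4,0,0,0,0,0,0,0,6,7,2,0,0,2,4,0,0,3,0,2,3,0,0,0,0,0,6,3,0,0,0,0]
Final counters=[0,3,3,0,0,0,0,0,0,0,0,0,0,0,4,0,0,0,0,0,0,0,6,7,2,0,0,2,4,0,0,3,0,2,3,0,0,0,0,0,6,3,0,0,0,0] -> 13 nonzero

Answer: 13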